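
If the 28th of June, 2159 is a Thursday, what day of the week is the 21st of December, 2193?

Saturday

Day-of-year of June 28, 2159: 179.
Day-of-year of December 21, 2193: 355.
2159 has 365 days, so 365 − 179 = 186 days remain in 2159.
Full years 2160–2192: 24 common + 9 leap = 24×365 + 9×366 = 12054 days.
Total: 186 + 12054 + 355 = 12595 days.
12595 mod 7 = 2, so 2 days after Thursday is Saturday.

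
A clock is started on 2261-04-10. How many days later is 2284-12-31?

8666

Day-of-year of April 10, 2261: 100.
Day-of-year of December 31, 2284: 366.
2261 has 365 days, so 365 − 100 = 265 days remain in 2261.
Full years 2262–2283: 17 common + 5 leap = 17×365 + 5×366 = 8035 days.
Total: 265 + 8035 + 366 = 8666 days.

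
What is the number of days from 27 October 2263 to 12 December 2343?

29265

Day-of-year of October 27, 2263: 300.
Day-of-year of December 12, 2343: 346.
2263 has 365 days, so 365 − 300 = 65 days remain in 2263.
Full years 2264–2342: 60 common + 19 leap = 60×365 + 19×366 = 28854 days.
Total: 65 + 28854 + 346 = 29265 days.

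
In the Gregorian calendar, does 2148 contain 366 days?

2148 is a leap year.

Yes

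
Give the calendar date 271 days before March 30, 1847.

July 2, 1846

Count 271 days before March 30, 1847:
July 1846: 31 − 2 = 29 days remain.
Then August (31), September (30), October (31), November (30), December (31), January (31), February 1847 (28): 31 + 30 + 31 + 30 + 31 + 31 + 28 = 212 days.
March 1–30, 1847: 30 days.
Total: 29 + 212 + 30 = 271 days.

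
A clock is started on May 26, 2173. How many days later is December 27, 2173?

215

May 2173: 31 − 26 = 5 days remain.
Then June (30), July (31), August (31), September (30), October (31), November (30): 30 + 31 + 31 + 30 + 31 + 30 = 183 days.
December 1–27, 2173: 27 days.
Total: 5 + 183 + 27 = 215 days.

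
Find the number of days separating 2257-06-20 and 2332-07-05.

27408

Day-of-year of June 20, 2257: 171.
Day-of-year of July 5, 2332: 187.
2257 has 365 days, so 365 − 171 = 194 days remain in 2257.
Full years 2258–2331: 57 common + 17 leap = 57×365 + 17×366 = 27027 days.
Total: 194 + 27027 + 187 = 27408 days.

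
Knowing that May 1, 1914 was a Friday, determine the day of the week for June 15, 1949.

Day-of-year of May 1, 1914: 121.
Day-of-year of June 15, 1949: 166.
1914 has 365 days, so 365 − 121 = 244 days remain in 1914.
Full years 1915–1948: 25 common + 9 leap = 25×365 + 9×366 = 12419 days.
Total: 244 + 12419 + 166 = 12829 days.
12829 mod 7 = 5, so 5 days after Friday is Wednesday.

Wednesday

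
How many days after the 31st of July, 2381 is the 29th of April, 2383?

637

July 31, 2381 → July 31, 2382: 365 days.
July 2382: 31 − 31 = 0 days remain.
Then August (31), September (30), October (31), November (30), December (31), January (31), February 2383 (28), March (31): 31 + 30 + 31 + 30 + 31 + 31 + 28 + 31 = 243 days.
April 1–29, 2383: 29 days.
Residual: 272 days.
Total: 637 days.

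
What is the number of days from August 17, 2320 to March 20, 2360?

14460

From August 17, 2320 to August 17, 2359: 39 years, of which 9 contain a Feb 29 — 30×365 + 9×366 = 14244 days.
August 2359: 31 − 17 = 14 days remain.
Then September (30), October (31), November (30), December (31), January (31), February 2360 (29): 30 + 31 + 30 + 31 + 31 + 29 = 182 days.
March 1–20, 2360: 20 days.
Residual: 216 days.
Total: 14460 days.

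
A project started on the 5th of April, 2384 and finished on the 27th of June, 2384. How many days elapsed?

83

April 2384: 30 − 5 = 25 days remain.
Then May (31): 31 days.
June 1–27, 2384: 27 days.
Total: 25 + 31 + 27 = 83 days.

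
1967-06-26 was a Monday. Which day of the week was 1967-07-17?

June 1967: 30 − 26 = 4 days remain.
July 1–17, 1967: 17 days.
Total: 4 + 17 = 21 days.
21 is a multiple of 7, so 1967-07-17 falls on the same weekday: Monday.

Monday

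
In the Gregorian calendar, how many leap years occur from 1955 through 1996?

Years divisible by 4 in [1955, 1996]: 1956, 1960, 1964, 1968, 1972, 1976, 1980, 1984, 1988, 1992, 1996.
No century exceptions apply. Count: 11.

11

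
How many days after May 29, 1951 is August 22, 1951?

85

May 1951: 31 − 29 = 2 days remain.
Then June (30), July (31): 30 + 31 = 61 days.
August 1–22, 1951: 22 days.
Total: 2 + 61 + 22 = 85 days.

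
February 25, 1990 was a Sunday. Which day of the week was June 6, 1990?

February 1990: 28 − 25 = 3 days remain (1990 is not a leap year, so February has 28 days).
Then March (31), April (30), May (31): 31 + 30 + 31 = 92 days.
June 1–6, 1990: 6 days.
Total: 3 + 92 + 6 = 101 days.
101 mod 7 = 3, so 3 days after Sunday is Wednesday.

Wednesday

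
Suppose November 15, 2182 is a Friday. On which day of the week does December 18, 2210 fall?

From November 15, 2182 to November 15, 2210: 28 years, of which 6 contain a Feb 29 — 22×365 + 6×366 = 10226 days.
(2200 is not a leap year (divisible by 100 but not 400).)
November 2210: 30 − 15 = 15 days remain.
December 1–18, 2210: 18 days.
Residual: 33 days.
Total: 10259 days.
10259 mod 7 = 4, so 4 days after Friday is Tuesday.

Tuesday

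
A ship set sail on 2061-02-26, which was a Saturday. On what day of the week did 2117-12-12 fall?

Sunday

From February 26, 2061 to February 26, 2117: 56 years, of which 13 contain a Feb 29 — 43×365 + 13×366 = 20453 days.
(2100 is not a leap year (divisible by 100 but not 400).)
February 2117: 28 − 26 = 2 days remain (2117 is not a leap year, so February has 28 days).
Then 9 full months totalling 275 days.
December 1–12, 2117: 12 days.
Residual: 289 days.
Total: 20742 days.
20742 mod 7 = 1, so 1 day after Saturday is Sunday.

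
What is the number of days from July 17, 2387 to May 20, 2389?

673

Day-of-year of July 17, 2387: 198.
Day-of-year of May 20, 2389: 140.
2387 has 365 days, so 365 − 198 = 167 days remain in 2387.
Full years: 2388: 366. Sum = 366.
Total: 167 + 366 + 140 = 673 days.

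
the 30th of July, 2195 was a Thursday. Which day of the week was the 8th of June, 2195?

Monday

Count forward from the earlier date (June 8, 2195) to the later (July 30, 2195):
June 2195: 30 − 8 = 22 days remain.
July 1–30, 2195: 30 days.
Total: 22 + 30 = 52 days.
52 mod 7 = 3, so 3 days before Thursday is Monday.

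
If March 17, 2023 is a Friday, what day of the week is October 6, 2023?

March 2023: 31 − 17 = 14 days remain.
Then April (30), May (31), June (30), July (31), August (31), September (30): 30 + 31 + 30 + 31 + 31 + 30 = 183 days.
October 1–6, 2023: 6 days.
Total: 14 + 183 + 6 = 203 days.
203 is a multiple of 7, so October 6, 2023 falls on the same weekday: Friday.

Friday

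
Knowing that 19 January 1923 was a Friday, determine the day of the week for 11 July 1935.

Day-of-year of January 19, 1923: 19.
Day-of-year of July 11, 1935: 192.
1923 has 365 days, so 365 − 19 = 346 days remain in 1923.
Full years 1924–1934: 8 common + 3 leap = 8×365 + 3×366 = 4018 days.
Total: 346 + 4018 + 192 = 4556 days.
4556 mod 7 = 6, so 6 days after Friday is Thursday.

Thursday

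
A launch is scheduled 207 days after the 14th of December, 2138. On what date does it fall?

the 9th of July, 2139

Count 207 days after December 14, 2138:
Day-of-year of December 14, 2138: 348.
Day-of-year of July 9, 2139: 190.
2138 has 365 days, so 365 − 348 = 17 days remain in 2138.
Total: 17 + 190 = 207 days.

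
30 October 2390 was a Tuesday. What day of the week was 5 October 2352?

Sunday

Count forward from the earlier date (October 5, 2352) to the later (October 30, 2390):
Day-of-year of October 5, 2352: 279.
Day-of-year of October 30, 2390: 303.
2352 has 366 days, so 366 − 279 = 87 days remain in 2352.
Full years 2353–2389: 28 common + 9 leap = 28×365 + 9×366 = 13514 days.
Total: 87 + 13514 + 303 = 13904 days.
13904 mod 7 = 2, so 2 days before Tuesday is Sunday.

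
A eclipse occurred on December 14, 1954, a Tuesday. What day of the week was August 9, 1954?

Monday

Count forward from the earlier date (August 9, 1954) to the later (December 14, 1954):
August 1954: 31 − 9 = 22 days remain.
Then September (30), October (31), November (30): 30 + 31 + 30 = 91 days.
December 1–14, 1954: 14 days.
Total: 22 + 91 + 14 = 127 days.
127 mod 7 = 1, so 1 day before Tuesday is Monday.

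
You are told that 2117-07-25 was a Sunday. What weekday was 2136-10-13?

From July 25, 2117 to July 25, 2136: 19 years, of which 5 contain a Feb 29 — 14×365 + 5×366 = 6940 days.
July 2136: 31 − 25 = 6 days remain.
Then August (31), September (30): 31 + 30 = 61 days.
October 1–13, 2136: 13 days.
Residual: 80 days.
Total: 7020 days.
7020 mod 7 = 6, so 6 days after Sunday is Saturday.

Saturday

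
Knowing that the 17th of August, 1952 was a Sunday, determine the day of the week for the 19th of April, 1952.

Count forward from the earlier date (April 19, 1952) to the later (August 17, 1952):
April 1952: 30 − 19 = 11 days remain.
Then May (31), June (30), July (31): 31 + 30 + 31 = 92 days.
August 1–17, 1952: 17 days.
Total: 11 + 92 + 17 = 120 days.
120 mod 7 = 1, so 1 day before Sunday is Saturday.

Saturday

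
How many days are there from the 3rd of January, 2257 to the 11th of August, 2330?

Day-of-year of January 3, 2257: 3.
Day-of-year of August 11, 2330: 223.
2257 has 365 days, so 365 − 3 = 362 days remain in 2257.
Full years 2258–2329: 55 common + 17 leap = 55×365 + 17×366 = 26297 days.
Total: 362 + 26297 + 223 = 26882 days.

26882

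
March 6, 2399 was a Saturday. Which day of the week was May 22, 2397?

Thursday

Count forward from the earlier date (May 22, 2397) to the later (March 6, 2399):
May 2397: 31 − 22 = 9 days remain.
Then 21 full months totalling 638 days.
March 1–6, 2399: 6 days.
Total: 9 + 638 + 6 = 653 days.
653 mod 7 = 2, so 2 days before Saturday is Thursday.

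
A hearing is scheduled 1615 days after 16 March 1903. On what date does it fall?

17 August 1907

Count 1615 days after March 16, 1903:
March 16, 1903 → March 16, 1904: 366 days (1904 is a leap year).
March 16, 1904 → March 16, 1905: 365 days.
March 16, 1905 → March 16, 1906: 365 days.
March 16, 1906 → March 16, 1907: 365 days.
March 1907: 31 − 16 = 15 days remain.
Then April (30), May (31), June (30), July (31): 30 + 31 + 30 + 31 = 122 days.
August 1–17, 1907: 17 days.
Residual: 154 days.
Total: 1615 days.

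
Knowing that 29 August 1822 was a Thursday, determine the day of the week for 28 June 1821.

Count forward from the earlier date (June 28, 1821) to the later (August 29, 1822):
June 28, 1821 → June 28, 1822: 365 days.
June 1822: 30 − 28 = 2 days remain.
Then July (31): 31 days.
August 1–29, 1822: 29 days.
Residual: 62 days.
Total: 427 days.
427 is a multiple of 7, so 28 June 1821 falls on the same weekday: Thursday.

Thursday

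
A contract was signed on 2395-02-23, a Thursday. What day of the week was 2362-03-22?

Thursday

Count forward from the earlier date (March 22, 2362) to the later (February 23, 2395):
From March 22, 2362 to March 22, 2394: 32 years, of which 8 contain a Feb 29 — 24×365 + 8×366 = 11688 days.
March 2394: 31 − 22 = 9 days remain.
Then 10 full months totalling 306 days.
February 1–23, 2395: 23 days (2395 is not a leap year).
Residual: 338 days.
Total: 12026 days.
12026 is a multiple of 7, so 2362-03-22 falls on the same weekday: Thursday.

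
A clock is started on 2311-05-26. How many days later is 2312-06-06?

May 2311: 31 − 26 = 5 days remain.
Then 12 full months totalling 366 days.
June 1–6, 2312: 6 days.
Total: 5 + 366 + 6 = 377 days.

377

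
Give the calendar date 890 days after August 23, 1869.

January 30, 1872

Count 890 days after August 23, 1869:
August 23, 1869 → August 23, 1870: 365 days.
August 23, 1870 → August 23, 1871: 365 days.
August 1871: 31 − 23 = 8 days remain.
Then September (30), October (31), November (30), December (31): 30 + 31 + 30 + 31 = 122 days.
January 1–30, 1872: 30 days.
Residual: 160 days.
Total: 890 days.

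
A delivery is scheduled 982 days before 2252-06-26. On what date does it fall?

2249-10-18

Count 982 days before June 26, 2252:
October 18, 2249 → October 18, 2250: 365 days.
October 18, 2250 → October 18, 2251: 365 days.
October 2251: 31 − 18 = 13 days remain.
Then November (30), December (31), January (31), February 2252 (29), March (31), April (30), May (31): 30 + 31 + 31 + 29 + 31 + 30 + 31 = 213 days.
June 1–26, 2252: 26 days.
Residual: 252 days.
Total: 982 days.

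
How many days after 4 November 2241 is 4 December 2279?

13909

From November 4, 2241 to November 4, 2279: 38 years, of which 9 contain a Feb 29 — 29×365 + 9×366 = 13879 days.
November 2279: 30 − 4 = 26 days remain.
December 1–4, 2279: 4 days.
Residual: 30 days.
Total: 13909 days.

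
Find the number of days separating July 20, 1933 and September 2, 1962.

Day-of-year of July 20, 1933: 201.
Day-of-year of September 2, 1962: 245.
1933 has 365 days, so 365 − 201 = 164 days remain in 1933.
Full years 1934–1961: 21 common + 7 leap = 21×365 + 7×366 = 10227 days.
Total: 164 + 10227 + 245 = 10636 days.

10636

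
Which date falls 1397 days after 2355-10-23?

2359-08-20

Count 1397 days after October 23, 2355:
Day-of-year of October 23, 2355: 296.
Day-of-year of August 20, 2359: 232.
2355 has 365 days, so 365 − 296 = 69 days remain in 2355.
Full years: 2356: 366; 2357: 365; 2358: 365. Sum = 1096.
Total: 69 + 1096 + 232 = 1397 days.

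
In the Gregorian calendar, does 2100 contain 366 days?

No

2100 is not a leap year (divisible by 100 but not 400).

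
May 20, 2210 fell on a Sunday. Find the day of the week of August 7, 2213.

Saturday

May 20, 2210 → May 20, 2211: 365 days.
May 20, 2211 → May 20, 2212: 366 days (2212 is a leap year).
May 20, 2212 → May 20, 2213: 365 days.
May 2213: 31 − 20 = 11 days remain.
Then June (30), July (31): 30 + 31 = 61 days.
August 1–7, 2213: 7 days.
Residual: 79 days.
Total: 1175 days.
1175 mod 7 = 6, so 6 days after Sunday is Saturday.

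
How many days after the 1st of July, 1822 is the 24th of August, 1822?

July 1822: 31 − 1 = 30 days remain.
August 1–24, 1822: 24 days.
Total: 30 + 24 = 54 days.

54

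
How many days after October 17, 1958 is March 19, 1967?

Day-of-year of October 17, 1958: 290.
Day-of-year of March 19, 1967: 78.
1958 has 365 days, so 365 − 290 = 75 days remain in 1958.
Full years 1959–1966: 6 common + 2 leap = 6×365 + 2×366 = 2922 days.
Total: 75 + 2922 + 78 = 3075 days.

3075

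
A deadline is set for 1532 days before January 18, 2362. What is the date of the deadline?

November 8, 2357

Count 1532 days before January 18, 2362:
Day-of-year of November 8, 2357: 312.
Day-of-year of January 18, 2362: 18.
2357 has 365 days, so 365 − 312 = 53 days remain in 2357.
Full years: 2358: 365; 2359: 365; 2360: 366; 2361: 365. Sum = 1461.
Total: 53 + 1461 + 18 = 1532 days.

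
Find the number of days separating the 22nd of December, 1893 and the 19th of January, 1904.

3679

Day-of-year of December 22, 1893: 356.
Day-of-year of January 19, 1904: 19.
1893 has 365 days, so 365 − 356 = 9 days remain in 1893.
Full years 1894–1903: 9 common + 1 leap = 9×365 + 1×366 = 3651 days.
Total: 9 + 3651 + 19 = 3679 days.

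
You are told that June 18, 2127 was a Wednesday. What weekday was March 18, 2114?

Sunday

Count forward from the earlier date (March 18, 2114) to the later (June 18, 2127):
From March 18, 2114 to March 18, 2127: 13 years, of which 3 contain a Feb 29 — 10×365 + 3×366 = 4748 days.
March 2127: 31 − 18 = 13 days remain.
Then April (30), May (31): 30 + 31 = 61 days.
June 1–18, 2127: 18 days.
Residual: 92 days.
Total: 4840 days.
4840 mod 7 = 3, so 3 days before Wednesday is Sunday.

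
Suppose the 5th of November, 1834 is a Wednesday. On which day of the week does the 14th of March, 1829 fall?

Count forward from the earlier date (March 14, 1829) to the later (November 5, 1834):
Day-of-year of March 14, 1829: 73.
Day-of-year of November 5, 1834: 309.
1829 has 365 days, so 365 − 73 = 292 days remain in 1829.
Full years: 1830: 365; 1831: 365; 1832: 366; 1833: 365. Sum = 1461.
Total: 292 + 1461 + 309 = 2062 days.
2062 mod 7 = 4, so 4 days before Wednesday is Saturday.

Saturday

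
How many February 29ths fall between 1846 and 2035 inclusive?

46

Years divisible by 4: 1848, 1852, …, 2032 — 47 in all.
Of these, 1900 is divisible by 100 but not 400, so not leap.
2000 is divisible by 400, so still leap.
Leap years: 47 − 1 = 46.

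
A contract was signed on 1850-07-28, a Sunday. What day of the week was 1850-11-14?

Thursday

July 1850: 31 − 28 = 3 days remain.
Then August (31), September (30), October (31): 31 + 30 + 31 = 92 days.
November 1–14, 1850: 14 days.
Total: 3 + 92 + 14 = 109 days.
109 mod 7 = 4, so 4 days after Sunday is Thursday.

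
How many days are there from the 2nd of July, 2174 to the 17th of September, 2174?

77

July 2174: 31 − 2 = 29 days remain.
Then August (31): 31 days.
September 1–17, 2174: 17 days.
Total: 29 + 31 + 17 = 77 days.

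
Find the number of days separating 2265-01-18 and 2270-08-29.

2049

January 18, 2265 → January 18, 2266: 365 days.
January 18, 2266 → January 18, 2267: 365 days.
January 18, 2267 → January 18, 2268: 365 days.
January 18, 2268 → January 18, 2269: 366 days (2268 is a leap year).
January 18, 2269 → January 18, 2270: 365 days.
January 2270: 31 − 18 = 13 days remain.
Then February 2270 (28), March (31), April (30), May (31), June (30), July (31): 28 + 31 + 30 + 31 + 30 + 31 = 181 days.
August 1–29, 2270: 29 days.
Residual: 223 days.
Total: 2049 days.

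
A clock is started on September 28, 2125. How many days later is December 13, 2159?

12494

Day-of-year of September 28, 2125: 271.
Day-of-year of December 13, 2159: 347.
2125 has 365 days, so 365 − 271 = 94 days remain in 2125.
Full years 2126–2158: 25 common + 8 leap = 25×365 + 8×366 = 12053 days.
Total: 94 + 12053 + 347 = 12494 days.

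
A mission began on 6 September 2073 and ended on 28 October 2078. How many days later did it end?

September 6, 2073 → September 6, 2074: 365 days.
September 6, 2074 → September 6, 2075: 365 days.
September 6, 2075 → September 6, 2076: 366 days (2076 is a leap year).
September 6, 2076 → September 6, 2077: 365 days.
September 6, 2077 → September 6, 2078: 365 days.
September 2078: 30 − 6 = 24 days remain.
October 1–28, 2078: 28 days.
Residual: 52 days.
Total: 1878 days.

1878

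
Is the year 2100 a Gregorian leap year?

2100 is not a leap year (divisible by 100 but not 400).

No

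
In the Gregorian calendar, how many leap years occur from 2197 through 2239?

9

Years divisible by 4 in [2197, 2239]: 2200, 2204, 2208, 2212, 2216, 2220, 2224, 2228, 2232, 2236.
Of these, 2200 is divisible by 100 but not 400, so not leap.
Leap years: 10 − 1 = 9.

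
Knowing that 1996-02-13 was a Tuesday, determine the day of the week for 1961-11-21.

Tuesday

Count forward from the earlier date (November 21, 1961) to the later (February 13, 1996):
From November 21, 1961 to November 21, 1995: 34 years, of which 8 contain a Feb 29 — 26×365 + 8×366 = 12418 days.
November 1995: 30 − 21 = 9 days remain.
Then December (31), January (31): 31 + 31 = 62 days.
February 1–13, 1996: 13 days (1996 is a leap year).
Residual: 84 days.
Total: 12502 days.
12502 is a multiple of 7, so 1961-11-21 falls on the same weekday: Tuesday.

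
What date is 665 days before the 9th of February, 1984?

the 15th of April, 1982

Count 665 days before February 9, 1984:
April 1982: 30 − 15 = 15 days remain.
Then 21 full months totalling 641 days.
February 1–9, 1984: 9 days (1984 is a leap year).
Total: 15 + 641 + 9 = 665 days.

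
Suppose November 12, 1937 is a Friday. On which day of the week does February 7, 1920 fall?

Count forward from the earlier date (February 7, 1920) to the later (November 12, 1937):
From February 7, 1920 to February 7, 1937: 17 years, of which 5 contain a Feb 29 — 12×365 + 5×366 = 6210 days.
February 1937: 28 − 7 = 21 days remain (1937 is not a leap year, so February has 28 days).
Then March (31), April (30), May (31), June (30), July (31), August (31), September (30), October (31): 31 + 30 + 31 + 30 + 31 + 31 + 30 + 31 = 245 days.
November 1–12, 1937: 12 days.
Residual: 278 days.
Total: 6488 days.
6488 mod 7 = 6, so 6 days before Friday is Saturday.

Saturday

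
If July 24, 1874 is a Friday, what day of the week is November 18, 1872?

Monday

Count forward from the earlier date (November 18, 1872) to the later (July 24, 1874):
November 1872: 30 − 18 = 12 days remain.
Then 19 full months totalling 577 days.
July 1–24, 1874: 24 days.
Total: 12 + 577 + 24 = 613 days.
613 mod 7 = 4, so 4 days before Friday is Monday.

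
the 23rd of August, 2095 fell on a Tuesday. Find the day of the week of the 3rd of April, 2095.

Sunday

Count forward from the earlier date (April 3, 2095) to the later (August 23, 2095):
April 2095: 30 − 3 = 27 days remain.
Then May (31), June (30), July (31): 31 + 30 + 31 = 92 days.
August 1–23, 2095: 23 days.
Total: 27 + 92 + 23 = 142 days.
142 mod 7 = 2, so 2 days before Tuesday is Sunday.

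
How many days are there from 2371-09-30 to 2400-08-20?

From September 30, 2371 to September 30, 2399: 28 years, of which 7 contain a Feb 29 — 21×365 + 7×366 = 10227 days.
September 2399: 30 − 30 = 0 days remain.
Then 10 full months totalling 305 days.
August 1–20, 2400: 20 days.
Residual: 325 days.
Total: 10552 days.

10552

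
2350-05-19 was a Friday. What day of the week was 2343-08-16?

Monday

Count forward from the earlier date (August 16, 2343) to the later (May 19, 2350):
August 16, 2343 → August 16, 2344: 366 days (2344 is a leap year).
August 16, 2344 → August 16, 2345: 365 days.
August 16, 2345 → August 16, 2346: 365 days.
August 16, 2346 → August 16, 2347: 365 days.
August 16, 2347 → August 16, 2348: 366 days (2348 is a leap year).
August 16, 2348 → August 16, 2349: 365 days.
August 2349: 31 − 16 = 15 days remain.
Then September (30), October (31), November (30), December (31), January (31), February 2350 (28), March (31), April (30): 30 + 31 + 30 + 31 + 31 + 28 + 31 + 30 = 242 days.
May 1–19, 2350: 19 days.
Residual: 276 days.
Total: 2468 days.
2468 mod 7 = 4, so 4 days before Friday is Monday.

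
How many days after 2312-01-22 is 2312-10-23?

January 2312: 31 − 22 = 9 days remain.
Then February 2312 (29), March (31), April (30), May (31), June (30), July (31), August (31), September (30): 29 + 31 + 30 + 31 + 30 + 31 + 31 + 30 = 243 days.
October 1–23, 2312: 23 days.
Total: 9 + 243 + 23 = 275 days.

275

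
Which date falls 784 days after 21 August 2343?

13 October 2345

Count 784 days after August 21, 2343:
Day-of-year of August 21, 2343: 233.
Day-of-year of October 13, 2345: 286.
2343 has 365 days, so 365 − 233 = 132 days remain in 2343.
Full years: 2344: 366. Sum = 366.
Total: 132 + 366 + 286 = 784 days.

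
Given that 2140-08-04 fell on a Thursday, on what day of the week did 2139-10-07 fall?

Count forward from the earlier date (October 7, 2139) to the later (August 4, 2140):
October 2139: 31 − 7 = 24 days remain.
Then 9 full months totalling 274 days.
August 1–4, 2140: 4 days.
Residual: 302 days.
Total: 302 days.
302 mod 7 = 1, so 1 day before Thursday is Wednesday.

Wednesday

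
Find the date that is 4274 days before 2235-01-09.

2223-04-28

Count 4274 days before January 9, 2235:
Day-of-year of April 28, 2223: 118.
Day-of-year of January 9, 2235: 9.
2223 has 365 days, so 365 − 118 = 247 days remain in 2223.
Full years 2224–2234: 8 common + 3 leap = 8×365 + 3×366 = 4018 days.
Total: 247 + 4018 + 9 = 4274 days.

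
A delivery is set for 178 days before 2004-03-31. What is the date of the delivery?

2003-10-05

Count 178 days before March 31, 2004:
Day-of-year of October 5, 2003: 278.
Day-of-year of March 31, 2004: 91.
2003 has 365 days, so 365 − 278 = 87 days remain in 2003.
Total: 87 + 91 = 178 days.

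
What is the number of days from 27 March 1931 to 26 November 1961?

Day-of-year of March 27, 1931: 86.
Day-of-year of November 26, 1961: 330.
1931 has 365 days, so 365 − 86 = 279 days remain in 1931.
Full years 1932–1960: 21 common + 8 leap = 21×365 + 8×366 = 10593 days.
Total: 279 + 10593 + 330 = 11202 days.

11202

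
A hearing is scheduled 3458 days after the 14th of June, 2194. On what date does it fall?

the 3rd of December, 2203

Count 3458 days after June 14, 2194:
From June 14, 2194 to June 14, 2203: 9 years, of which 1 contains a Feb 29 — 8×365 + 1×366 = 3286 days.
(2200 is not a leap year (divisible by 100 but not 400).)
June 2203: 30 − 14 = 16 days remain.
Then July (31), August (31), September (30), October (31), November (30): 31 + 31 + 30 + 31 + 30 = 153 days.
December 1–3, 2203: 3 days.
Residual: 172 days.
Total: 3458 days.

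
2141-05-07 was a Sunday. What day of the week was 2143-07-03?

May 7, 2141 → May 7, 2142: 365 days.
May 7, 2142 → May 7, 2143: 365 days.
May 2143: 31 − 7 = 24 days remain.
Then June (30): 30 days.
July 1–3, 2143: 3 days.
Residual: 57 days.
Total: 787 days.
787 mod 7 = 3, so 3 days after Sunday is Wednesday.

Wednesday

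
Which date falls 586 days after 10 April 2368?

17 November 2369

Count 586 days after April 10, 2368:
April 10, 2368 → April 10, 2369: 365 days.
April 2369: 30 − 10 = 20 days remain.
Then May (31), June (30), July (31), August (31), September (30), October (31): 31 + 30 + 31 + 31 + 30 + 31 = 184 days.
November 1–17, 2369: 17 days.
Residual: 221 days.
Total: 586 days.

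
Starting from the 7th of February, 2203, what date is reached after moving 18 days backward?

the 20th of January, 2203

Count 18 days before February 7, 2203:
January 2203: 31 − 20 = 11 days remain.
February 1–7, 2203: 7 days (2203 is not a leap year).
Total: 11 + 7 = 18 days.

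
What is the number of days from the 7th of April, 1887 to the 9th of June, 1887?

63

April 1887: 30 − 7 = 23 days remain.
Then May (31): 31 days.
June 1–9, 1887: 9 days.
Total: 23 + 31 + 9 = 63 days.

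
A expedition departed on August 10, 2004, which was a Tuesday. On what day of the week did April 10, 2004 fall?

Count forward from the earlier date (April 10, 2004) to the later (August 10, 2004):
April 2004: 30 − 10 = 20 days remain.
Then May (31), June (30), July (31): 31 + 30 + 31 = 92 days.
August 1–10, 2004: 10 days.
Total: 20 + 92 + 10 = 122 days.
122 mod 7 = 3, so 3 days before Tuesday is Saturday.

Saturday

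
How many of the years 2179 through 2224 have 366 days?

Years divisible by 4 in [2179, 2224]: 2180, 2184, 2188, 2192, 2196, 2200, 2204, 2208, 2212, 2216, 2220, 2224.
Of these, 2200 is divisible by 100 but not 400, so not leap.
Leap years: 12 − 1 = 11.

11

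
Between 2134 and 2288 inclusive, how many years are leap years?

38

Years divisible by 4: 2136, 2140, …, 2288 — 39 in all.
Of these, 2200 is divisible by 100 but not 400, so not leap.
Leap years: 39 − 1 = 38.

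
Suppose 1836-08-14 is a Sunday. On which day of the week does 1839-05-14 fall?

August 14, 1836 → August 14, 1837: 365 days.
August 14, 1837 → August 14, 1838: 365 days.
August 1838: 31 − 14 = 17 days remain.
Then September (30), October (31), November (30), December (31), January (31), February 1839 (28), March (31), April (30): 30 + 31 + 30 + 31 + 31 + 28 + 31 + 30 = 242 days.
May 1–14, 1839: 14 days.
Residual: 273 days.
Total: 1003 days.
1003 mod 7 = 2, so 2 days after Sunday is Tuesday.

Tuesday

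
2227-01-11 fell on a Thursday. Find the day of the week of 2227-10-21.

Sunday

January 2227: 31 − 11 = 20 days remain.
Then February 2227 (28), March (31), April (30), May (31), June (30), July (31), August (31), September (30): 28 + 31 + 30 + 31 + 30 + 31 + 31 + 30 = 242 days.
October 1–21, 2227: 21 days.
Total: 20 + 242 + 21 = 283 days.
283 mod 7 = 3, so 3 days after Thursday is Sunday.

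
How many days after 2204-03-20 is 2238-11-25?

12668

Day-of-year of March 20, 2204: 80.
Day-of-year of November 25, 2238: 329.
2204 has 366 days, so 366 − 80 = 286 days remain in 2204.
Full years 2205–2237: 25 common + 8 leap = 25×365 + 8×366 = 12053 days.
Total: 286 + 12053 + 329 = 12668 days.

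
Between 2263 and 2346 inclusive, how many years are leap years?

Years divisible by 4: 2264, 2268, …, 2344 — 21 in all.
Of these, 2300 is divisible by 100 but not 400, so not leap.
Leap years: 21 − 1 = 20.

20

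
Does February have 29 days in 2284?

Yes

2284 is a leap year.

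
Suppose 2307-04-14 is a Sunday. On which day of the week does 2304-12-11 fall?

Count forward from the earlier date (December 11, 2304) to the later (April 14, 2307):
December 11, 2304 → December 11, 2305: 365 days.
December 11, 2305 → December 11, 2306: 365 days.
December 2306: 31 − 11 = 20 days remain.
Then January (31), February 2307 (28), March (31): 31 + 28 + 31 = 90 days.
April 1–14, 2307: 14 days.
Residual: 124 days.
Total: 854 days.
854 is a multiple of 7, so 2304-12-11 falls on the same weekday: Sunday.

Sunday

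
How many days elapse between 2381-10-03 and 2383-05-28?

Day-of-year of October 3, 2381: 276.
Day-of-year of May 28, 2383: 148.
2381 has 365 days, so 365 − 276 = 89 days remain in 2381.
Full years: 2382: 365. Sum = 365.
Total: 89 + 365 + 148 = 602 days.

602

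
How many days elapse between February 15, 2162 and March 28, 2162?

41

February 2162: 28 − 15 = 13 days remain (2162 is not a leap year, so February has 28 days).
March 1–28, 2162: 28 days.
Total: 13 + 28 = 41 days.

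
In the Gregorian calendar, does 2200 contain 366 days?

2200 is not a leap year (divisible by 100 but not 400).

No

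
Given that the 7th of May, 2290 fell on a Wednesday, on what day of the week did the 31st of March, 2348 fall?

From May 7, 2290 to May 7, 2347: 57 years, of which 13 contain a Feb 29 — 44×365 + 13×366 = 20818 days.
(2300 is not a leap year (divisible by 100 but not 400).)
May 2347: 31 − 7 = 24 days remain.
Then 9 full months totalling 274 days.
March 1–31, 2348: 31 days.
Residual: 329 days.
Total: 21147 days.
21147 is a multiple of 7, so the 31st of March, 2348 falls on the same weekday: Wednesday.

Wednesday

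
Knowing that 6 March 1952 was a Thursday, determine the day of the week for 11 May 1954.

Tuesday

Day-of-year of March 6, 1952: 66.
Day-of-year of May 11, 1954: 131.
1952 has 366 days, so 366 − 66 = 300 days remain in 1952.
Full years: 1953: 365. Sum = 365.
Total: 300 + 365 + 131 = 796 days.
796 mod 7 = 5, so 5 days after Thursday is Tuesday.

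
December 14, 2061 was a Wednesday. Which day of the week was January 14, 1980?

Count forward from the earlier date (January 14, 1980) to the later (December 14, 2061):
From January 14, 1980 to January 14, 2061: 81 years, of which 21 contain a Feb 29 — 60×365 + 21×366 = 29586 days.
(2000 is a leap year (divisible by 400).)
January 2061: 31 − 14 = 17 days remain.
Then 10 full months totalling 303 days.
December 1–14, 2061: 14 days.
Residual: 334 days.
Total: 29920 days.
29920 mod 7 = 2, so 2 days before Wednesday is Monday.

Monday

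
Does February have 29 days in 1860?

1860 is a leap year.

Yes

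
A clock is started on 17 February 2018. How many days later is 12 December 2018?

298

February 2018: 28 − 17 = 11 days remain (2018 is not a leap year, so February has 28 days).
Then 9 full months totalling 275 days.
December 1–12, 2018: 12 days.
Total: 11 + 275 + 12 = 298 days.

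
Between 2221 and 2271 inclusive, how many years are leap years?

Years divisible by 4 in [2221, 2271]: 2224, 2228, 2232, 2236, 2240, 2244, 2248, 2252, 2256, 2260, 2264, 2268.
No century exceptions apply. Count: 12.

12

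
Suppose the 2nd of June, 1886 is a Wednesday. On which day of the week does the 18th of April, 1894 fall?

Wednesday

From June 2, 1886 to June 2, 1893: 7 years, of which 2 contain a Feb 29 — 5×365 + 2×366 = 2557 days.
June 1893: 30 − 2 = 28 days remain.
Then 9 full months totalling 274 days.
April 1–18, 1894: 18 days.
Residual: 320 days.
Total: 2877 days.
2877 is a multiple of 7, so the 18th of April, 1894 falls on the same weekday: Wednesday.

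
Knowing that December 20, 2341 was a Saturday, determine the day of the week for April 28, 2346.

Sunday

December 20, 2341 → December 20, 2342: 365 days.
December 20, 2342 → December 20, 2343: 365 days.
December 20, 2343 → December 20, 2344: 366 days (2344 is a leap year).
December 20, 2344 → December 20, 2345: 365 days.
December 2345: 31 − 20 = 11 days remain.
Then January (31), February 2346 (28), March (31): 31 + 28 + 31 = 90 days.
April 1–28, 2346: 28 days.
Residual: 129 days.
Total: 1590 days.
1590 mod 7 = 1, so 1 day after Saturday is Sunday.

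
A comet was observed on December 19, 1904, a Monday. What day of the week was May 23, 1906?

December 19, 1904 → December 19, 1905: 365 days.
December 1905: 31 − 19 = 12 days remain.
Then January (31), February 1906 (28), March (31), April (30): 31 + 28 + 31 + 30 = 120 days.
May 1–23, 1906: 23 days.
Residual: 155 days.
Total: 520 days.
520 mod 7 = 2, so 2 days after Monday is Wednesday.

Wednesday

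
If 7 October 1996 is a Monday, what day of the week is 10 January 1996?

Count forward from the earlier date (January 10, 1996) to the later (October 7, 1996):
January 1996: 31 − 10 = 21 days remain.
Then February 1996 (29), March (31), April (30), May (31), June (30), July (31), August (31), September (30): 29 + 31 + 30 + 31 + 30 + 31 + 31 + 30 = 243 days.
October 1–7, 1996: 7 days.
Total: 21 + 243 + 7 = 271 days.
271 mod 7 = 5, so 5 days before Monday is Wednesday.

Wednesday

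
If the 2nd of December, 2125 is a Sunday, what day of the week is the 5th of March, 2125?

Count forward from the earlier date (March 5, 2125) to the later (December 2, 2125):
March 2125: 31 − 5 = 26 days remain.
Then April (30), May (31), June (30), July (31), August (31), September (30), October (31), November (30): 30 + 31 + 30 + 31 + 31 + 30 + 31 + 30 = 244 days.
December 1–2, 2125: 2 days.
Total: 26 + 244 + 2 = 272 days.
272 mod 7 = 6, so 6 days before Sunday is Monday.

Monday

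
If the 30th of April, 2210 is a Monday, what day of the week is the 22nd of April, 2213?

Thursday

April 30, 2210 → April 30, 2211: 365 days.
April 30, 2211 → April 30, 2212: 366 days (2212 is a leap year).
April 2212: 30 − 30 = 0 days remain.
Then 11 full months totalling 335 days.
April 1–22, 2213: 22 days.
Residual: 357 days.
Total: 1088 days.
1088 mod 7 = 3, so 3 days after Monday is Thursday.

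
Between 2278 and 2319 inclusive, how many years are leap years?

Years divisible by 4 in [2278, 2319]: 2280, 2284, 2288, 2292, 2296, 2300, 2304, 2308, 2312, 2316.
Of these, 2300 is divisible by 100 but not 400, so not leap.
Leap years: 10 − 1 = 9.

9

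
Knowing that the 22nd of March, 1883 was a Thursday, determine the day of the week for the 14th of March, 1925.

Saturday

Day-of-year of March 22, 1883: 81.
Day-of-year of March 14, 1925: 73.
1883 has 365 days, so 365 − 81 = 284 days remain in 1883.
Full years 1884–1924: 31 common + 10 leap = 31×365 + 10×366 = 14975 days.
Total: 284 + 14975 + 73 = 15332 days.
15332 mod 7 = 2, so 2 days after Thursday is Saturday.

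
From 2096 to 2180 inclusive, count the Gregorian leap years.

21

Years divisible by 4: 2096, 2100, …, 2180 — 22 in all.
Of these, 2100 is divisible by 100 but not 400, so not leap.
Leap years: 22 − 1 = 21.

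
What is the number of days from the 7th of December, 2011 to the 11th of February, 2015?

1162

Day-of-year of December 7, 2011: 341.
Day-of-year of February 11, 2015: 42.
2011 has 365 days, so 365 − 341 = 24 days remain in 2011.
Full years: 2012: 366; 2013: 365; 2014: 365. Sum = 1096.
Total: 24 + 1096 + 42 = 1162 days.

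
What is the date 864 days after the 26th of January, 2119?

the 8th of June, 2121

Count 864 days after January 26, 2119:
January 26, 2119 → January 26, 2120: 365 days.
January 26, 2120 → January 26, 2121: 366 days (2120 is a leap year).
January 2121: 31 − 26 = 5 days remain.
Then February 2121 (28), March (31), April (30), May (31): 28 + 31 + 30 + 31 = 120 days.
June 1–8, 2121: 8 days.
Residual: 133 days.
Total: 864 days.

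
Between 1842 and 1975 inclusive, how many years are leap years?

32

Years divisible by 4: 1844, 1848, …, 1972 — 33 in all.
Of these, 1900 is divisible by 100 but not 400, so not leap.
Leap years: 33 − 1 = 32.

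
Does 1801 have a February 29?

1801 is not a leap year.

No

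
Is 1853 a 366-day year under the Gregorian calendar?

1853 is not a leap year.

No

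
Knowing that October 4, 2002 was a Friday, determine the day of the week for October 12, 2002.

Saturday

Within October 2002: 12 − 4 = 8 days.
8 mod 7 = 1, so 1 day after Friday is Saturday.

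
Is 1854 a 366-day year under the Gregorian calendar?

No

1854 is not a leap year.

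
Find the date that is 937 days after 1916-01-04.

1918-07-29

Count 937 days after January 4, 1916:
January 4, 1916 → January 4, 1917: 366 days (1916 is a leap year).
January 4, 1917 → January 4, 1918: 365 days.
January 1918: 31 − 4 = 27 days remain.
Then February 1918 (28), March (31), April (30), May (31), June (30): 28 + 31 + 30 + 31 + 30 = 150 days.
July 1–29, 1918: 29 days.
Residual: 206 days.
Total: 937 days.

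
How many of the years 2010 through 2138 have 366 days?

31

Years divisible by 4: 2012, 2016, …, 2136 — 32 in all.
Of these, 2100 is divisible by 100 but not 400, so not leap.
Leap years: 32 − 1 = 31.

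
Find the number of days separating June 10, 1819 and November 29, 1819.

172

June 1819: 30 − 10 = 20 days remain.
Then July (31), August (31), September (30), October (31): 31 + 31 + 30 + 31 = 123 days.
November 1–29, 1819: 29 days.
Total: 20 + 123 + 29 = 172 days.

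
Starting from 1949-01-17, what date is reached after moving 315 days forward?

1949-11-28

Count 315 days after January 17, 1949:
January 1949: 31 − 17 = 14 days remain.
Then 9 full months totalling 273 days.
November 1–28, 1949: 28 days.
Total: 14 + 273 + 28 = 315 days.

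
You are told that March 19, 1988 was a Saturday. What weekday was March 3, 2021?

Wednesday

Day-of-year of March 19, 1988: 79.
Day-of-year of March 3, 2021: 62.
1988 has 366 days, so 366 − 79 = 287 days remain in 1988.
Full years 1989–2020: 24 common + 8 leap = 24×365 + 8×366 = 11688 days.
Total: 287 + 11688 + 62 = 12037 days.
12037 mod 7 = 4, so 4 days after Saturday is Wednesday.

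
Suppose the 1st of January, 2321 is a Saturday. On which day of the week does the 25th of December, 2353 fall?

Friday

From January 1, 2321 to January 1, 2353: 32 years, of which 8 contain a Feb 29 — 24×365 + 8×366 = 11688 days.
January 2353: 31 − 1 = 30 days remain.
Then 10 full months totalling 303 days.
December 1–25, 2353: 25 days.
Residual: 358 days.
Total: 12046 days.
12046 mod 7 = 6, so 6 days after Saturday is Friday.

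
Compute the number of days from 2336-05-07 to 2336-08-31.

116

May 2336: 31 − 7 = 24 days remain.
Then June (30), July (31): 30 + 31 = 61 days.
August 1–31, 2336: 31 days.
Total: 24 + 61 + 31 = 116 days.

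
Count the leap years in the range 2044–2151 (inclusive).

Years divisible by 4: 2044, 2048, …, 2148 — 27 in all.
Of these, 2100 is divisible by 100 but not 400, so not leap.
Leap years: 27 − 1 = 26.

26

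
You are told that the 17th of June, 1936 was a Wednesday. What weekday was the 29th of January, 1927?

Saturday

Count forward from the earlier date (January 29, 1927) to the later (June 17, 1936):
Day-of-year of January 29, 1927: 29.
Day-of-year of June 17, 1936: 169.
1927 has 365 days, so 365 − 29 = 336 days remain in 1927.
Full years 1928–1935: 6 common + 2 leap = 6×365 + 2×366 = 2922 days.
Total: 336 + 2922 + 169 = 3427 days.
3427 mod 7 = 4, so 4 days before Wednesday is Saturday.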